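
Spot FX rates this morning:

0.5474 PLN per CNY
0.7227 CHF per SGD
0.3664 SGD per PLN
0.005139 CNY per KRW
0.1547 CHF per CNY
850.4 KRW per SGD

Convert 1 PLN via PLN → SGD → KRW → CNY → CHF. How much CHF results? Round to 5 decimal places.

0.24771

1 PLN × 0.3664 = 0.3664 SGD
0.3664 SGD × 850.4 = 311.58656 KRW
311.58656 KRW × 0.005139 = 1.60124333184 CNY
1.60124333184 CNY × 0.1547 = 0.247712343435648 CHF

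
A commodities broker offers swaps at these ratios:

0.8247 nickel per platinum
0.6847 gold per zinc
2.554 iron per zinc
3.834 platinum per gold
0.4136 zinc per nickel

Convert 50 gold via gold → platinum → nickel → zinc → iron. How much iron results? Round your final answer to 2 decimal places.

167.00

50 gold × 3.834 = 191.7 platinum
191.7 platinum × 0.8247 = 158.09499 nickel
158.09499 nickel × 0.4136 = 65.388087864 zinc
65.388087864 zinc × 2.554 = 167.001176404656 iron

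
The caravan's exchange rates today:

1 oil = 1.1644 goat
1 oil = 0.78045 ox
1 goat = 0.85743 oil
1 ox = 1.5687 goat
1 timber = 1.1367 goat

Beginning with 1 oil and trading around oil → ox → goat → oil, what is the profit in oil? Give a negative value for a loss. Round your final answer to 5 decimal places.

1 oil × 0.78045 = 0.78045 ox
0.78045 ox × 1.5687 = 1.224291915 goat
1.224291915 goat × 0.85743 = 1.04974461667845 oil
Net change: 1.04974461667845 − 1 = 0.04974461667845 oil

0.04974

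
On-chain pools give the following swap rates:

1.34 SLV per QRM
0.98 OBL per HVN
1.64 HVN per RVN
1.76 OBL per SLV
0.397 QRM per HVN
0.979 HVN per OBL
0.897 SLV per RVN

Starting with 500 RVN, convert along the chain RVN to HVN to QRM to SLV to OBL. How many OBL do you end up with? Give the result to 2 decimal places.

767.75

500 RVN × 1.64 = 820 HVN
820 HVN × 0.397 = 325.54 QRM
325.54 QRM × 1.34 = 436.2236 SLV
436.2236 SLV × 1.76 = 767.753536 OBL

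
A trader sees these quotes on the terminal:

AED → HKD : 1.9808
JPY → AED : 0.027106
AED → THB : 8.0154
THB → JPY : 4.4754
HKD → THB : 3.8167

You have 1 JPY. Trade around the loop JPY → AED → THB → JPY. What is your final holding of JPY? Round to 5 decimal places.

1 JPY × 0.027106 = 0.027106 AED
0.027106 AED × 8.0154 = 0.2172654324 THB
0.2172654324 THB × 4.4754 = 0.97234971616296 JPY

0.97235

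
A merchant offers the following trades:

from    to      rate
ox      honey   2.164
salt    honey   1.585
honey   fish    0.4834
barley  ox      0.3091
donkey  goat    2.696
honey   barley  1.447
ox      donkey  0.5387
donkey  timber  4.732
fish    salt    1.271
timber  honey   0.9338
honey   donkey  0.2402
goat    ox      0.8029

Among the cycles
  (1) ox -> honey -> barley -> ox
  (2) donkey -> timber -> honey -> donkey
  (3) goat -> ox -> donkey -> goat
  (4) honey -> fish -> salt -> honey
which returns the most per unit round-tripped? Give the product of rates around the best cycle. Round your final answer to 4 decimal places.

(1) 2.164 × 1.447 × 0.3091 = 0.96789
(2) 4.732 × 0.9338 × 0.2402 = 1.06138
(3) 0.8029 × 0.5387 × 2.696 = 1.16608
(4) 0.4834 × 1.271 × 1.585 = 0.97383
Highest is cycle (3) at 1.1661 (>1, arbitrage).

1.1661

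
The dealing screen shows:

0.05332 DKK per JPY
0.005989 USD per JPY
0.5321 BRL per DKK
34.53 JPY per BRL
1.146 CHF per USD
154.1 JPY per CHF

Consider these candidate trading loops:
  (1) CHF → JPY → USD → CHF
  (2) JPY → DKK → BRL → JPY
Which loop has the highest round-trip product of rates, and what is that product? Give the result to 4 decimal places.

(1) 154.1 × 0.005989 × 1.146 = 1.05765
(2) 0.05332 × 0.5321 × 34.53 = 0.97967
Highest is cycle (1) at 1.0576 (>1, arbitrage).

1.0576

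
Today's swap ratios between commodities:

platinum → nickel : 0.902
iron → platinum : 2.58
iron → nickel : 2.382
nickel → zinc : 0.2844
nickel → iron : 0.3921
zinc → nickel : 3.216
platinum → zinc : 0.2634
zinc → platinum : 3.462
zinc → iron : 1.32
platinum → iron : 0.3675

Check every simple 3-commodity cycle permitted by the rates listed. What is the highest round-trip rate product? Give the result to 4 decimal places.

0.9125

iron→platinum→nickel→iron: 2.58 × 0.902 × 0.3921 = 0.91248
iron→platinum→zinc→iron: 2.58 × 0.2634 × 1.32 = 0.89704
iron→nickel→zinc→iron: 2.382 × 0.2844 × 1.32 = 0.89422
zinc→platinum→nickel→zinc: 3.462 × 0.902 × 0.2844 = 0.88810
Maximum is iron→platinum→nickel→iron at 0.9125; no arbitrage — every cycle loses value.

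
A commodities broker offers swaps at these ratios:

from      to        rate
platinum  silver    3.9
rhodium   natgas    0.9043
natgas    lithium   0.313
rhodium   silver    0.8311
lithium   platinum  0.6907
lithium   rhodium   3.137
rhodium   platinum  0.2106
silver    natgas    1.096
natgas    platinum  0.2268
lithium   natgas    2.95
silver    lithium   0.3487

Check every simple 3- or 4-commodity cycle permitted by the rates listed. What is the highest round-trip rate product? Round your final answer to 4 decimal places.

silver→natgas→platinum→silver: 1.096 × 0.2268 × 3.9 = 0.96943
lithium→platinum→silver→lithium: 0.6907 × 3.9 × 0.3487 = 0.93930
lithium→platinum→silver→natgas→lithium: 0.6907 × 3.9 × 1.096 × 0.313 = 0.92408
lithium→natgas→platinum→silver→lithium: 2.95 × 0.2268 × 3.9 × 0.3487 = 0.90987
rhodium→silver→lithium→rhodium: 0.8311 × 0.3487 × 3.137 = 0.90912
rhodium→platinum→silver→lithium→rhodium: 0.2106 × 3.9 × 0.3487 × 3.137 = 0.89844
rhodium→silver→natgas→lithium→rhodium: 0.8311 × 1.096 × 0.313 × 3.137 = 0.89438
rhodium→natgas→lithium→rhodium: 0.9043 × 0.313 × 3.137 = 0.88791
Maximum is silver→natgas→platinum→silver at 0.9694; no arbitrage — every cycle loses value.

0.9694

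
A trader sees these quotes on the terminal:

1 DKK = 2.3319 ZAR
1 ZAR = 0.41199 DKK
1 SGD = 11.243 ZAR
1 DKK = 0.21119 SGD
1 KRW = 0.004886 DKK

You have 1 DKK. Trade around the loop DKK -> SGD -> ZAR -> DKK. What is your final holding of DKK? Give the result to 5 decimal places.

1 DKK × 0.21119 = 0.21119 SGD
0.21119 SGD × 11.243 = 2.37440917 ZAR
2.37440917 ZAR × 0.41199 = 0.9782328339483 DKK

0.97823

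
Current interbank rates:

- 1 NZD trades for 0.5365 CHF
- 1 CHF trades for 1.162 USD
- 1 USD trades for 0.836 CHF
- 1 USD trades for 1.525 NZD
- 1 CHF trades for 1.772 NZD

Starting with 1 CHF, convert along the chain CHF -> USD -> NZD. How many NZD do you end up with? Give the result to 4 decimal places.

1.7721

1 CHF × 1.162 = 1.162 USD
1.162 USD × 1.525 = 1.77205 NZD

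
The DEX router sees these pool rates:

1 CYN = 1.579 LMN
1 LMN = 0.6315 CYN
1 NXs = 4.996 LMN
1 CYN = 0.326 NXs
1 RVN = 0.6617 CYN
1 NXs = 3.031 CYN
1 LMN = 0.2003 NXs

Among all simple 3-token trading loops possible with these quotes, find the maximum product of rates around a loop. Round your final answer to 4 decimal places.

1.0285

LMN→CYN→NXs→LMN: 0.6315 × 0.326 × 4.996 = 1.02852
LMN→NXs→CYN→LMN: 0.2003 × 3.031 × 1.579 = 0.95863
Maximum is LMN→CYN→NXs→LMN at 1.0285; arbitrage exists.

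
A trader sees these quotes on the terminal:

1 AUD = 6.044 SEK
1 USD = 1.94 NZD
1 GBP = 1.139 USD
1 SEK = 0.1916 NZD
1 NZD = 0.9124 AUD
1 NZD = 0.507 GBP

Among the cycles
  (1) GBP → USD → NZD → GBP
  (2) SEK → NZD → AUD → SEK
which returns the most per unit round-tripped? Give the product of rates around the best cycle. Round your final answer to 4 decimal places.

(1) 1.139 × 1.94 × 0.507 = 1.12030
(2) 0.1916 × 0.9124 × 6.044 = 1.05659
Highest is cycle (1) at 1.1203 (>1, arbitrage).

1.1203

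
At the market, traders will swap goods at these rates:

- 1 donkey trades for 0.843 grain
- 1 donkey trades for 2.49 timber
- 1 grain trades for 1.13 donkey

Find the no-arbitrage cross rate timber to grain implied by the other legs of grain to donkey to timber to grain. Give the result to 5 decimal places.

0.35540

Known legs of the cycle: 1.13 × 2.49 = 2.8137
For no arbitrage the full-cycle product must be 1, so the missing rate is 1 / 2.8137 ≈ 0.3554039.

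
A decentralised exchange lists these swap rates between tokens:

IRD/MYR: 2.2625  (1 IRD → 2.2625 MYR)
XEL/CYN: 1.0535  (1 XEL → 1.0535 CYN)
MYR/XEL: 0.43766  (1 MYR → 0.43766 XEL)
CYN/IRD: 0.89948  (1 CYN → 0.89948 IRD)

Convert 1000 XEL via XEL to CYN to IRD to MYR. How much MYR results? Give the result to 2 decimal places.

1000 XEL × 1.0535 = 1053.5 CYN
1053.5 CYN × 0.89948 = 947.60218 IRD
947.60218 IRD × 2.2625 = 2143.94993225 MYR

2143.95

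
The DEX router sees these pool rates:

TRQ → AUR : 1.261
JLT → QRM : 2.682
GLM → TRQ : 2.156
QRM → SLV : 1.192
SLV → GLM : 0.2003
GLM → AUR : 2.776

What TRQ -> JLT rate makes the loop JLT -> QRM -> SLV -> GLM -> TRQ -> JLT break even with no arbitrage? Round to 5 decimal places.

0.72433

Known legs of the cycle: 2.682 × 1.192 × 0.2003 × 2.156 = 1.3805900361792
For no arbitrage the full-cycle product must be 1, so the missing rate is 1 / 1.3805900361792 ≈ 0.7243280.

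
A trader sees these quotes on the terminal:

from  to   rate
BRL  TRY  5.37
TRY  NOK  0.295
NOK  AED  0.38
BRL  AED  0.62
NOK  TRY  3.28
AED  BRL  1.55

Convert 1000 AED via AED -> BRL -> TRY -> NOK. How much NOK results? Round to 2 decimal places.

2455.43

1000 AED × 1.55 = 1550 BRL
1550 BRL × 5.37 = 8323.5 TRY
8323.5 TRY × 0.295 = 2455.4325 NOK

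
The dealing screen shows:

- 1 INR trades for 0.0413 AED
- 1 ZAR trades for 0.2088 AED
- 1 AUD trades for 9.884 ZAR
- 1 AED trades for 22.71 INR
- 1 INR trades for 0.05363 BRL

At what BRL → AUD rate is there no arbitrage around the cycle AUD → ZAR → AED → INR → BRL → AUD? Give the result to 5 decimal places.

Known legs of the cycle: 9.884 × 0.2088 × 22.71 × 0.05363 = 2.51355366664416
For no arbitrage the full-cycle product must be 1, so the missing rate is 1 / 2.51355366664416 ≈ 0.3978431.

0.39784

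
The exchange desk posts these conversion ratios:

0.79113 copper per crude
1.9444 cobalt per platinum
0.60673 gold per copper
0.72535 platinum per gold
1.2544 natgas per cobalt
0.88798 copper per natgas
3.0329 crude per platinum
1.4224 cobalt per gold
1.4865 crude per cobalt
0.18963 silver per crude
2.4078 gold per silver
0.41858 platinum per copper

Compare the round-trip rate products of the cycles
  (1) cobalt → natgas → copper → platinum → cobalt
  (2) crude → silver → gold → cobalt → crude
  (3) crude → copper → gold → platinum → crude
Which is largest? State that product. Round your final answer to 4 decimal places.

(1) 1.2544 × 0.88798 × 0.41858 × 1.9444 = 0.90657
(2) 0.18963 × 2.4078 × 1.4224 × 1.4865 = 0.96542
(3) 0.79113 × 0.60673 × 0.72535 × 3.0329 = 1.05596
Highest is cycle (3) at 1.0560 (>1, arbitrage).

1.0560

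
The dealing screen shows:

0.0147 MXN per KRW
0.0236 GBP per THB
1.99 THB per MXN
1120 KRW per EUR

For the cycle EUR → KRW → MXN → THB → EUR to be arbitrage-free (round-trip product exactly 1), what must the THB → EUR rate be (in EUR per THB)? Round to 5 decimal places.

0.03052

Known legs of the cycle: 1120 × 0.0147 × 1.99 = 32.76336
For no arbitrage the full-cycle product must be 1, so the missing rate is 1 / 32.76336 ≈ 0.0305219.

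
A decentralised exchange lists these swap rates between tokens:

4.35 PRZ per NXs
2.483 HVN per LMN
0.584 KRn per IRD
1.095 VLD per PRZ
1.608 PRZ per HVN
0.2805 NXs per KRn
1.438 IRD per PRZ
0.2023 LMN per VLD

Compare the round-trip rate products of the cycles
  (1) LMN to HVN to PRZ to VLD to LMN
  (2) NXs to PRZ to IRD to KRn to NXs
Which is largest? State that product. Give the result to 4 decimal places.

(1) 2.483 × 1.608 × 1.095 × 0.2023 = 0.88445
(2) 4.35 × 1.438 × 0.584 × 0.2805 = 1.02469
Highest is cycle (2) at 1.0247 (>1, arbitrage).

1.0247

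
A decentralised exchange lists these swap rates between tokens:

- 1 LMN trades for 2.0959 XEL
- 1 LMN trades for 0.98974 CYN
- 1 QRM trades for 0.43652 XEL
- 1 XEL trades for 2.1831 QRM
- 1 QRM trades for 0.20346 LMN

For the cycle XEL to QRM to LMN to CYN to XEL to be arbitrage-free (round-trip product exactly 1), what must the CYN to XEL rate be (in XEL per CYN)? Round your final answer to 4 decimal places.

Known legs of the cycle: 2.1831 × 0.20346 × 0.98974 = 0.43961630562324
For no arbitrage the full-cycle product must be 1, so the missing rate is 1 / 0.43961630562324 ≈ 2.274711.

2.2747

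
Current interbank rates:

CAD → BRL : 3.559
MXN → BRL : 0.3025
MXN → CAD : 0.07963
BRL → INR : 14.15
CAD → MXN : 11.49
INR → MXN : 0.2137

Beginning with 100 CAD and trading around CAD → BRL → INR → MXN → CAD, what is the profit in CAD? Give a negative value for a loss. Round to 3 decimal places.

100 CAD × 3.559 = 355.9 BRL
355.9 BRL × 14.15 = 5035.985 INR
5035.985 INR × 0.2137 = 1076.1899945 MXN
1076.1899945 MXN × 0.07963 = 85.697009262035 CAD
Net change: 85.697009262035 − 100 = -14.302990737965 CAD

-14.303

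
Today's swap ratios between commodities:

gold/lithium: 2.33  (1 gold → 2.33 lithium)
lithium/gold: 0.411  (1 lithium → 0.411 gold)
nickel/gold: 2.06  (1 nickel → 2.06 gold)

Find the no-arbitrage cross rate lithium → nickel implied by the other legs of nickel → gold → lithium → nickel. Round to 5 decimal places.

Known legs of the cycle: 2.06 × 2.33 = 4.7998
For no arbitrage the full-cycle product must be 1, so the missing rate is 1 / 4.7998 ≈ 0.2083420.

0.20834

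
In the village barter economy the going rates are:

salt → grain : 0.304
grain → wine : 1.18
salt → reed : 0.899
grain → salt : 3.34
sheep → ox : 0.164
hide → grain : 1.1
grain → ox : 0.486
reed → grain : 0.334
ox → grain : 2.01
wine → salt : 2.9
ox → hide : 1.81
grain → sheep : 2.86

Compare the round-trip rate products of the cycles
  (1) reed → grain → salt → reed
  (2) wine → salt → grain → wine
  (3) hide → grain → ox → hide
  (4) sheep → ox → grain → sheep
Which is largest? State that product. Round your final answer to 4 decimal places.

(1) 0.334 × 3.34 × 0.899 = 1.00289
(2) 2.9 × 0.304 × 1.18 = 1.04029
(3) 1.1 × 0.486 × 1.81 = 0.96763
(4) 0.164 × 2.01 × 2.86 = 0.94277
Highest is cycle (2) at 1.0403 (>1, arbitrage).

1.0403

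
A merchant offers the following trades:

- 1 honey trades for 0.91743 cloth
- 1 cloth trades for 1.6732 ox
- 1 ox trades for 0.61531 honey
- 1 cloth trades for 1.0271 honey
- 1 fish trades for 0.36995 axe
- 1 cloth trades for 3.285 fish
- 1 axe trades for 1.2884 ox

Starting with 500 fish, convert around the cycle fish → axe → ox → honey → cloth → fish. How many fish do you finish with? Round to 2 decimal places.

500 fish × 0.36995 = 184.975 axe
184.975 axe × 1.2884 = 238.32179 ox
238.32179 ox × 0.61531 = 146.6417806049 honey
146.6417806049 honey × 0.91743 = 134.533568780353407 cloth
134.533568780353407 cloth × 3.285 = 441.942773443460941995 fish

441.94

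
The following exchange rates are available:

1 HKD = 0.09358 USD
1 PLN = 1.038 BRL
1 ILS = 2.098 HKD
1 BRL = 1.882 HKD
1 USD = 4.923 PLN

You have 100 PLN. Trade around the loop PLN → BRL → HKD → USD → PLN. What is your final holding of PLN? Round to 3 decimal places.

89.997

100 PLN × 1.038 = 103.8 BRL
103.8 BRL × 1.882 = 195.3516 HKD
195.3516 HKD × 0.09358 = 18.281002728 USD
18.281002728 USD × 4.923 = 89.997376429944 PLN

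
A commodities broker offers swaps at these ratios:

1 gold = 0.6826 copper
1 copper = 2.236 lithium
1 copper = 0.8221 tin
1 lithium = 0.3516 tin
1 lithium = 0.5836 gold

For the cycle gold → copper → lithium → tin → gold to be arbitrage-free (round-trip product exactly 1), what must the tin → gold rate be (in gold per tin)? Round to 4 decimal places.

1.8634

Known legs of the cycle: 0.6826 × 2.236 × 0.3516 = 0.53664482976
For no arbitrage the full-cycle product must be 1, so the missing rate is 1 / 0.53664482976 ≈ 1.863430.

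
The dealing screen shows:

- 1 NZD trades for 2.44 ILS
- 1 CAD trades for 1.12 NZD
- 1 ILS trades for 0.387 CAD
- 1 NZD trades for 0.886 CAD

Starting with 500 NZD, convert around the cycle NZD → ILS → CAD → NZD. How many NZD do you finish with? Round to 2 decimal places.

528.80

500 NZD × 2.44 = 1220 ILS
1220 ILS × 0.387 = 472.14 CAD
472.14 CAD × 1.12 = 528.7968 NZD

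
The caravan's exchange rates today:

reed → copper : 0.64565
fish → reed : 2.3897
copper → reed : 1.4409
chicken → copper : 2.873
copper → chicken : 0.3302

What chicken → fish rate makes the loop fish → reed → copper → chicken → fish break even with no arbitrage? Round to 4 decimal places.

1.9628

Known legs of the cycle: 2.3897 × 0.64565 × 0.3302 = 0.509468817611
For no arbitrage the full-cycle product must be 1, so the missing rate is 1 / 0.509468817611 ≈ 1.962829.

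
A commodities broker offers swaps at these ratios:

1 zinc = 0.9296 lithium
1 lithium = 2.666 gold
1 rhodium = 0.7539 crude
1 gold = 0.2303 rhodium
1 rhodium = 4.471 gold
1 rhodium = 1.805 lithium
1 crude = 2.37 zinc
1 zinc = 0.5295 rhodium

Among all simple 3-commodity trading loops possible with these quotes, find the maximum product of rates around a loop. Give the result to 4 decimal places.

gold→rhodium→lithium→gold: 0.2303 × 1.805 × 2.666 = 1.10823
zinc→rhodium→crude→zinc: 0.5295 × 0.7539 × 2.37 = 0.94608
Maximum is gold→rhodium→lithium→gold at 1.1082; arbitrage exists.

1.1082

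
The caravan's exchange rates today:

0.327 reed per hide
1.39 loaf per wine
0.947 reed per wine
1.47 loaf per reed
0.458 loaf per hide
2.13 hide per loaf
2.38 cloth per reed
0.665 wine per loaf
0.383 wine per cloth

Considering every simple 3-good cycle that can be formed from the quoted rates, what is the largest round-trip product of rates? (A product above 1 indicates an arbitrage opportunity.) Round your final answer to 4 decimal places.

loaf→hide→reed→loaf: 2.13 × 0.327 × 1.47 = 1.02387
loaf→wine→reed→loaf: 0.665 × 0.947 × 1.47 = 0.92574
wine→reed→cloth→wine: 0.947 × 2.38 × 0.383 = 0.86323
Maximum is loaf→hide→reed→loaf at 1.0239; arbitrage exists.

1.0239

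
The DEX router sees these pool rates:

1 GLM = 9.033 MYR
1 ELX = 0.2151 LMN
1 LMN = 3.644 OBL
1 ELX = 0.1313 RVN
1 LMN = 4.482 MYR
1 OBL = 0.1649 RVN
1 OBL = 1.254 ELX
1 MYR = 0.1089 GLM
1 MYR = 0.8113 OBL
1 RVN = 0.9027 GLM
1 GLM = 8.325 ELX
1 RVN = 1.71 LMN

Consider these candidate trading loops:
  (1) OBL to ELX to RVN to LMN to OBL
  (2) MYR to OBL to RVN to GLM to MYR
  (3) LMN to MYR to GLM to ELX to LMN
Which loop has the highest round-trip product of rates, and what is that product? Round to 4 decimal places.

1.0909

(1) 1.254 × 0.1313 × 1.71 × 3.644 = 1.02597
(2) 0.8113 × 0.1649 × 0.9027 × 9.033 = 1.09088
(3) 4.482 × 0.1089 × 8.325 × 0.2151 = 0.87403
Highest is cycle (2) at 1.0909 (>1, arbitrage).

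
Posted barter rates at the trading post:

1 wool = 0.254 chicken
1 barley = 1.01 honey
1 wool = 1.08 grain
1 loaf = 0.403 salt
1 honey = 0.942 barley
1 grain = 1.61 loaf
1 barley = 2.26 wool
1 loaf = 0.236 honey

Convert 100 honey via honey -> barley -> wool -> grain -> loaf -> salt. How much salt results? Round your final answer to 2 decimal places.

149.18

100 honey × 0.942 = 94.2 barley
94.2 barley × 2.26 = 212.892 wool
212.892 wool × 1.08 = 229.92336 grain
229.92336 grain × 1.61 = 370.1766096 loaf
370.1766096 loaf × 0.403 = 149.1811736688 salt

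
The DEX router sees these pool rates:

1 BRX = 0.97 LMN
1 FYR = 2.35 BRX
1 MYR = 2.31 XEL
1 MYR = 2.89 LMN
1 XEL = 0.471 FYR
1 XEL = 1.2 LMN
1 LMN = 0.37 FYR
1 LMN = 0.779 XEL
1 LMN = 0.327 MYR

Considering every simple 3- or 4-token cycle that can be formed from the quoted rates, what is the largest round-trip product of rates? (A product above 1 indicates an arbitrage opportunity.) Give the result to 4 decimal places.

MYR→XEL→LMN→MYR: 2.31 × 1.2 × 0.327 = 0.90644
LMN→FYR→BRX→LMN: 0.37 × 2.35 × 0.97 = 0.84342
LMN→XEL→FYR→BRX→LMN: 0.779 × 0.471 × 2.35 × 0.97 = 0.83637
Maximum is MYR→XEL→LMN→MYR at 0.9064; no arbitrage — every cycle loses value.

0.9064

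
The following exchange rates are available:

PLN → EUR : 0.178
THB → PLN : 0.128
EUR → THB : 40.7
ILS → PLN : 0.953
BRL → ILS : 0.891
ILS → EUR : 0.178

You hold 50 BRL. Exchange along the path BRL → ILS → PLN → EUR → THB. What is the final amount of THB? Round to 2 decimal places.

50 BRL × 0.891 = 44.55 ILS
44.55 ILS × 0.953 = 42.45615 PLN
42.45615 PLN × 0.178 = 7.5571947 EUR
7.5571947 EUR × 40.7 = 307.57782429 THB

307.58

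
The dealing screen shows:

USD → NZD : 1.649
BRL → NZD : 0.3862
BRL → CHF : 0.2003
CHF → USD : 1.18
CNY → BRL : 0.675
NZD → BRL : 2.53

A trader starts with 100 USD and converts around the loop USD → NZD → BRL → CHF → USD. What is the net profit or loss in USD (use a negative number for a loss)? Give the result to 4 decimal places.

-1.3938

100 USD × 1.649 = 164.9 NZD
164.9 NZD × 2.53 = 417.197 BRL
417.197 BRL × 0.2003 = 83.5645591 CHF
83.5645591 CHF × 1.18 = 98.606179738 USD
Net change: 98.606179738 − 100 = -1.393820262 USD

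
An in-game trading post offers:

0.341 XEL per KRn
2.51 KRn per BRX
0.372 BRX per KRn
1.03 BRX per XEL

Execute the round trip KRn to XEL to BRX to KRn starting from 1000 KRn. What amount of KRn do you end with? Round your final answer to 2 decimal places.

881.59

1000 KRn × 0.341 = 341 XEL
341 XEL × 1.03 = 351.23 BRX
351.23 BRX × 2.51 = 881.5873 KRn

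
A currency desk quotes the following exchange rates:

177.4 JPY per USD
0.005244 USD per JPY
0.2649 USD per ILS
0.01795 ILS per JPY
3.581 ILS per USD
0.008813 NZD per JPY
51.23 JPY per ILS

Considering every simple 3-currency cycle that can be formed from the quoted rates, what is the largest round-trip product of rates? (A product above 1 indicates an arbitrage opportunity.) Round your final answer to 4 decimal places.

JPY→USD→ILS→JPY: 0.005244 × 3.581 × 51.23 = 0.96204
JPY→ILS→USD→JPY: 0.01795 × 0.2649 × 177.4 = 0.84353
Maximum is JPY→USD→ILS→JPY at 0.9620; no arbitrage — every cycle loses value.

0.9620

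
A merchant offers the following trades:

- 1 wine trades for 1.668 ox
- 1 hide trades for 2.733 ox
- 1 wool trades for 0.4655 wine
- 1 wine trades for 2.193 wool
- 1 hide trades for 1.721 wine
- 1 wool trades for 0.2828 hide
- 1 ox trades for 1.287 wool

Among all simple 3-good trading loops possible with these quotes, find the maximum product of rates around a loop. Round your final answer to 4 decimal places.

wool→hide→wine→wool: 0.2828 × 1.721 × 2.193 = 1.06733
wool→wine→ox→wool: 0.4655 × 1.668 × 1.287 = 0.99930
wool→hide→ox→wool: 0.2828 × 2.733 × 1.287 = 0.99471
Maximum is wool→hide→wine→wool at 1.0673; arbitrage exists.

1.0673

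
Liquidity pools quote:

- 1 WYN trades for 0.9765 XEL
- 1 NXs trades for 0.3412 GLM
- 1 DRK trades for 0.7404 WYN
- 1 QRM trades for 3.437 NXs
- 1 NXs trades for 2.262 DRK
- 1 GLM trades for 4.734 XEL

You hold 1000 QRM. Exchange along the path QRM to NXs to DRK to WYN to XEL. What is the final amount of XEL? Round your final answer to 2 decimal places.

5620.96

1000 QRM × 3.437 = 3437 NXs
3437 NXs × 2.262 = 7774.494 DRK
7774.494 DRK × 0.7404 = 5756.2353576 WYN
5756.2353576 WYN × 0.9765 = 5620.9638266964 XEL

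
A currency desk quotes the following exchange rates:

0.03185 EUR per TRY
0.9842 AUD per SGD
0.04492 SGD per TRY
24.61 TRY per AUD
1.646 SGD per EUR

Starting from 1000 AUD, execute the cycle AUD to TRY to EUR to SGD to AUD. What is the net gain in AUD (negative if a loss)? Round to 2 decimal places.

269.80

1000 AUD × 24.61 = 24610 TRY
24610 TRY × 0.03185 = 783.8285 EUR
783.8285 EUR × 1.646 = 1290.181711 SGD
1290.181711 SGD × 0.9842 = 1269.7968399662 AUD
Net change: 1269.7968399662 − 1000 = 269.7968399662 AUD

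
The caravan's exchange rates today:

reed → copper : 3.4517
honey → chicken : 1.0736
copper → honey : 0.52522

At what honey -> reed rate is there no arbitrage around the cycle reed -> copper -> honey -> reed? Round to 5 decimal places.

Known legs of the cycle: 3.4517 × 0.52522 = 1.812901874
For no arbitrage the full-cycle product must be 1, so the missing rate is 1 / 1.812901874 ≈ 0.5516018.

0.55160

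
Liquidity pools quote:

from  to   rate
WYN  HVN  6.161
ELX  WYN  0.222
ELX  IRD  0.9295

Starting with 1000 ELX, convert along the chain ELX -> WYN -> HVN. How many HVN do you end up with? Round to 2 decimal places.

1000 ELX × 0.222 = 222 WYN
222 WYN × 6.161 = 1367.742 HVN

1367.74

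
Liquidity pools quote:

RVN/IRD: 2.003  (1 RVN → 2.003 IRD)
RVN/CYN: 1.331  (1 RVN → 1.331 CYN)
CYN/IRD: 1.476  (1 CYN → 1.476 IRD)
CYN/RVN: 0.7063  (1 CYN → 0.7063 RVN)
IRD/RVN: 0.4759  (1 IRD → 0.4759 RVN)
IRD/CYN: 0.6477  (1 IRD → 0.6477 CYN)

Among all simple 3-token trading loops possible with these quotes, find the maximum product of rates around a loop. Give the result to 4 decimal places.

0.9349

IRD→RVN→CYN→IRD: 0.4759 × 1.331 × 1.476 = 0.93493
IRD→CYN→RVN→IRD: 0.6477 × 0.7063 × 2.003 = 0.91631
Maximum is IRD→RVN→CYN→IRD at 0.9349; no arbitrage — every cycle loses value.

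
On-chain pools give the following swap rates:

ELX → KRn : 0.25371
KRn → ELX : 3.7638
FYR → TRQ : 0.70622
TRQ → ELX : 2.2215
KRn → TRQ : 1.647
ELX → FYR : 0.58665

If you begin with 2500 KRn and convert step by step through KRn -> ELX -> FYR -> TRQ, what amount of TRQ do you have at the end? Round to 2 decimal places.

3898.39

2500 KRn × 3.7638 = 9409.5 ELX
9409.5 ELX × 0.58665 = 5520.083175 FYR
5520.083175 FYR × 0.70622 = 3898.3931398485 TRQ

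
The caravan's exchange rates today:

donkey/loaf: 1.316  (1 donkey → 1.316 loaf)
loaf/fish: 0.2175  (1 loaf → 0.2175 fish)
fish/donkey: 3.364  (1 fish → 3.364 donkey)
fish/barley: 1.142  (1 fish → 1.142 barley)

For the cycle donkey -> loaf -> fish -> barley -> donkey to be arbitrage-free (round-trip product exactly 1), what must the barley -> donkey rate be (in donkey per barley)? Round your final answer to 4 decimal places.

Known legs of the cycle: 1.316 × 0.2175 × 1.142 = 0.32687466
For no arbitrage the full-cycle product must be 1, so the missing rate is 1 / 0.32687466 ≈ 3.059277.

3.0593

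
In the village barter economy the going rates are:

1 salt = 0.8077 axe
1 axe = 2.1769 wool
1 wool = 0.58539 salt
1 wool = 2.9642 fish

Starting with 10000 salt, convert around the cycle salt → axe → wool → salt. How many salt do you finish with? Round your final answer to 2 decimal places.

10292.81

10000 salt × 0.8077 = 8077 axe
8077 axe × 2.1769 = 17582.8213 wool
17582.8213 wool × 0.58539 = 10292.807760807 salt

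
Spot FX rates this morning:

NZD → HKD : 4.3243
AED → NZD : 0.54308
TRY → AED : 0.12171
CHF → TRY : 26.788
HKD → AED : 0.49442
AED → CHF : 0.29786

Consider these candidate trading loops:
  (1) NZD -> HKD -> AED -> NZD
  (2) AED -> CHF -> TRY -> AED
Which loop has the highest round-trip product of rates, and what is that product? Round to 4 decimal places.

(1) 4.3243 × 0.49442 × 0.54308 = 1.16112
(2) 0.29786 × 26.788 × 0.12171 = 0.97113
Highest is cycle (1) at 1.1611 (>1, arbitrage).

1.1611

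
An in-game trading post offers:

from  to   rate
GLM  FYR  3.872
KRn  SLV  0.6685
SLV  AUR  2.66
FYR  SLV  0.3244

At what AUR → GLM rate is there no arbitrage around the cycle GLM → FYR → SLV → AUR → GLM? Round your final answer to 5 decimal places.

Known legs of the cycle: 3.872 × 0.3244 × 2.66 = 3.341164288
For no arbitrage the full-cycle product must be 1, so the missing rate is 1 / 3.341164288 ≈ 0.2992969.

0.29930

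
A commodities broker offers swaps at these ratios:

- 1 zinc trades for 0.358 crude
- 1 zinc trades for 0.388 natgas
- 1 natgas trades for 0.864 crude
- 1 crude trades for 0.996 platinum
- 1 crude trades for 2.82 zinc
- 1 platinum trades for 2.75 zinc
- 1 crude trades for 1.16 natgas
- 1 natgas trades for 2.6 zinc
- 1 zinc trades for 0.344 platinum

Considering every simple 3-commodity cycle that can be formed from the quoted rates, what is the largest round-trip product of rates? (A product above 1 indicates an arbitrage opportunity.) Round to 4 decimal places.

natgas→zinc→crude→natgas: 2.6 × 0.358 × 1.16 = 1.07973
crude→platinum→zinc→crude: 0.996 × 2.75 × 0.358 = 0.98056
natgas→crude→zinc→natgas: 0.864 × 2.82 × 0.388 = 0.94535
Maximum is natgas→zinc→crude→natgas at 1.0797; arbitrage exists.

1.0797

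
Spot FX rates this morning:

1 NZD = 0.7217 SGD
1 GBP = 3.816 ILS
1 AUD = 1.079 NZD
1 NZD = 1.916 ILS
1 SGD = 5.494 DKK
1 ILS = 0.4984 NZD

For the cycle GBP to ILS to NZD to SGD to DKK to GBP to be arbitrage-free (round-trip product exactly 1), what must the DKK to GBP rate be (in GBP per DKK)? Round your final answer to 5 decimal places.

0.13261

Known legs of the cycle: 3.816 × 0.4984 × 0.7217 × 5.494 = 7.54104895350912
For no arbitrage the full-cycle product must be 1, so the missing rate is 1 / 7.54104895350912 ≈ 0.1326075.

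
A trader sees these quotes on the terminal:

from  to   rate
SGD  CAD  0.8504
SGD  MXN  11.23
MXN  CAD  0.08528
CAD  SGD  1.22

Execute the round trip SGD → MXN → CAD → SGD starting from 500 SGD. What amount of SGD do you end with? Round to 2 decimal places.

584.19

500 SGD × 11.23 = 5615 MXN
5615 MXN × 0.08528 = 478.8472 CAD
478.8472 CAD × 1.22 = 584.193584 SGD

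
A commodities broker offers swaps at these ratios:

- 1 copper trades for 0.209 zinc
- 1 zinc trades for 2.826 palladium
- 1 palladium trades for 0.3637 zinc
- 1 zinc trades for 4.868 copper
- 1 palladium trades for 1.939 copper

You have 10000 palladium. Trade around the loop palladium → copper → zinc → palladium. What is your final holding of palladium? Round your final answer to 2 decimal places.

11452.39

10000 palladium × 1.939 = 19390 copper
19390 copper × 0.209 = 4052.51 zinc
4052.51 zinc × 2.826 = 11452.39326 palladium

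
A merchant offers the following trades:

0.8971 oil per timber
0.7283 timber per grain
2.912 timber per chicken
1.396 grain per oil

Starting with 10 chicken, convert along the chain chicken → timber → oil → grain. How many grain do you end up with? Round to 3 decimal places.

10 chicken × 2.912 = 29.12 timber
29.12 timber × 0.8971 = 26.123552 oil
26.123552 oil × 1.396 = 36.468478592 grain

36.468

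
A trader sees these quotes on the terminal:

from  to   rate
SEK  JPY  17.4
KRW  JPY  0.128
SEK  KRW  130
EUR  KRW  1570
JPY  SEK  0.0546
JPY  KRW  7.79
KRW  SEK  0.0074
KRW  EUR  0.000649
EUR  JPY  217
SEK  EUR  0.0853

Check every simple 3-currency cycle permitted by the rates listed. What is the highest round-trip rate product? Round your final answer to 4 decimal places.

EUR→JPY→KRW→EUR: 217 × 7.79 × 0.000649 = 1.09709
SEK→EUR→JPY→SEK: 0.0853 × 217 × 0.0546 = 1.01065
SEK→JPY→KRW→SEK: 17.4 × 7.79 × 0.0074 = 1.00304
SEK→EUR→KRW→SEK: 0.0853 × 1570 × 0.0074 = 0.99102
SEK→KRW→JPY→SEK: 130 × 0.128 × 0.0546 = 0.90854
Maximum is EUR→JPY→KRW→EUR at 1.0971; arbitrage exists.

1.0971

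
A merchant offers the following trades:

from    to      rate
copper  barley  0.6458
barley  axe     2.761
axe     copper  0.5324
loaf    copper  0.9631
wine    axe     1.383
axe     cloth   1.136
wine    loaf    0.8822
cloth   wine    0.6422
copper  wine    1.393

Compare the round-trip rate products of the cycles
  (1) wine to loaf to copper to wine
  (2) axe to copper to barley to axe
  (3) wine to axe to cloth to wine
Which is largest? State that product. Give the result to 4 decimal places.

1.1836

(1) 0.8822 × 0.9631 × 1.393 = 1.18356
(2) 0.5324 × 0.6458 × 2.761 = 0.94930
(3) 1.383 × 1.136 × 0.6422 = 1.00895
Highest is cycle (1) at 1.1836 (>1, arbitrage).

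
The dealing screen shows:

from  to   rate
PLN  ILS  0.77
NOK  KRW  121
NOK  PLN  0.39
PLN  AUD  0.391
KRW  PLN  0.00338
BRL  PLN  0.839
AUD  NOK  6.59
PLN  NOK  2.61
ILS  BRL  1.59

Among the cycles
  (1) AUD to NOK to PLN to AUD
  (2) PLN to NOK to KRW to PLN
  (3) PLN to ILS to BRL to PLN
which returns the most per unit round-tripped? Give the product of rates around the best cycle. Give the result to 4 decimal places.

1.0674

(1) 6.59 × 0.39 × 0.391 = 1.00491
(2) 2.61 × 121 × 0.00338 = 1.06744
(3) 0.77 × 1.59 × 0.839 = 1.02719
Highest is cycle (2) at 1.0674 (>1, arbitrage).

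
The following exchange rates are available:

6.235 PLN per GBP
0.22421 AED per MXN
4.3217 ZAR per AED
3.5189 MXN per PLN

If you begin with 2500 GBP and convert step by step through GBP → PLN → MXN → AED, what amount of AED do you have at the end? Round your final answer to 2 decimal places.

12298.11

2500 GBP × 6.235 = 15587.5 PLN
15587.5 PLN × 3.5189 = 54850.85375 MXN
54850.85375 MXN × 0.22421 = 12298.1099192875 AED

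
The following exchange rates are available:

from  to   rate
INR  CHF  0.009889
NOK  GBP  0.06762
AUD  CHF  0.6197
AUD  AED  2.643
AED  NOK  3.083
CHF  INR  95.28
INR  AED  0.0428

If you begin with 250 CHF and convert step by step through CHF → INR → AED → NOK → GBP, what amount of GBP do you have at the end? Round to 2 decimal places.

212.54

250 CHF × 95.28 = 23820 INR
23820 INR × 0.0428 = 1019.496 AED
1019.496 AED × 3.083 = 3143.106168 NOK
3143.106168 NOK × 0.06762 = 212.53683908016 GBP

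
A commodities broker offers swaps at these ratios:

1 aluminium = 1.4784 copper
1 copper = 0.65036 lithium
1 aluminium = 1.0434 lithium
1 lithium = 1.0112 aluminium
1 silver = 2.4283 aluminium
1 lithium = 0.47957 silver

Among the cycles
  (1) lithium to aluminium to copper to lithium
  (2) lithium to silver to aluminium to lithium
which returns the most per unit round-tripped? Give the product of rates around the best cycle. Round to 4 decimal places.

1.2151

(1) 1.0112 × 1.4784 × 0.65036 = 0.97226
(2) 0.47957 × 2.4283 × 1.0434 = 1.21508
Highest is cycle (2) at 1.2151 (>1, arbitrage).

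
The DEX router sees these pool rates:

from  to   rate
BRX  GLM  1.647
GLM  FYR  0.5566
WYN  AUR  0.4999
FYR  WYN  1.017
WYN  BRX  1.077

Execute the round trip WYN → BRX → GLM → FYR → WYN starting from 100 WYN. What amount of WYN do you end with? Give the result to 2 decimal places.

100.41

100 WYN × 1.077 = 107.7 BRX
107.7 BRX × 1.647 = 177.3819 GLM
177.3819 GLM × 0.5566 = 98.73076554 FYR
98.73076554 FYR × 1.017 = 100.40918855418 WYN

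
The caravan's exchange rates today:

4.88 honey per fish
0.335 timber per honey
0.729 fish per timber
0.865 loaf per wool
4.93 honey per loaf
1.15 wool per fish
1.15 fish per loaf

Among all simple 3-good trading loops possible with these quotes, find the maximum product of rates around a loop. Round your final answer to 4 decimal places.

1.1918

honey→timber→fish→honey: 0.335 × 0.729 × 4.88 = 1.19177
loaf→fish→wool→loaf: 1.15 × 1.15 × 0.865 = 1.14396
Maximum is honey→timber→fish→honey at 1.1918; arbitrage exists.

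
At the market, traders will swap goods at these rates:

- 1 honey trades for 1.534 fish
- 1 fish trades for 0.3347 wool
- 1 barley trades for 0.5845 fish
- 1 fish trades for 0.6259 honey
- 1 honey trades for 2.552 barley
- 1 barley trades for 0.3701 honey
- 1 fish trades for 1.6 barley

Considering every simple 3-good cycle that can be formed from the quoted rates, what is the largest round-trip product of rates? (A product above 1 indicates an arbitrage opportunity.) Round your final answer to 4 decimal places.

barley→fish→honey→barley: 0.5845 × 0.6259 × 2.552 = 0.93362
barley→honey→fish→barley: 0.3701 × 1.534 × 1.6 = 0.90837
Maximum is barley→fish→honey→barley at 0.9336; no arbitrage — every cycle loses value.

0.9336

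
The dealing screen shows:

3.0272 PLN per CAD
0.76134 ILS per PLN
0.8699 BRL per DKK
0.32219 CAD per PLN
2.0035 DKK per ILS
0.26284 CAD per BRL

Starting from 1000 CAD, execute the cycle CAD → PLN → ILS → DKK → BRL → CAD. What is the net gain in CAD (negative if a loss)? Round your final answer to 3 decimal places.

1000 CAD × 3.0272 = 3027.2 PLN
3027.2 PLN × 0.76134 = 2304.728448 ILS
2304.728448 ILS × 2.0035 = 4617.523445568 DKK
4617.523445568 DKK × 0.8699 = 4016.7836452996032 BRL
4016.7836452996032 BRL × 0.26284 = 1055.771413330547705088 CAD
Net change: 1055.771413330547705088 − 1000 = 55.771413330547705088 CAD

55.771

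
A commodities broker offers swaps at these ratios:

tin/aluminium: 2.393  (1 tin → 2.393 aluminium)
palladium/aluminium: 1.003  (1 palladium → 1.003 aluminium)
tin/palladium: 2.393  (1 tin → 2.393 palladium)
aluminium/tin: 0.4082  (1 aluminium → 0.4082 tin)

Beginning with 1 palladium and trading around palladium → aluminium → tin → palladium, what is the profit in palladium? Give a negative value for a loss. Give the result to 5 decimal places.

1 palladium × 1.003 = 1.003 aluminium
1.003 aluminium × 0.4082 = 0.4094246 tin
0.4094246 tin × 2.393 = 0.9797530678 palladium
Net change: 0.9797530678 − 1 = -0.0202469322 palladium

-0.02025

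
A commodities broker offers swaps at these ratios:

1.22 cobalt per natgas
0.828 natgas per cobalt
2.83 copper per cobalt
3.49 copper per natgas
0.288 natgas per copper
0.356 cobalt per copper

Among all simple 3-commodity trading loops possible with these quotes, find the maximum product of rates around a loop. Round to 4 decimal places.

1.0287

cobalt→natgas→copper→cobalt: 0.828 × 3.49 × 0.356 = 1.02874
cobalt→copper→natgas→cobalt: 2.83 × 0.288 × 1.22 = 0.99435
Maximum is cobalt→natgas→copper→cobalt at 1.0287; arbitrage exists.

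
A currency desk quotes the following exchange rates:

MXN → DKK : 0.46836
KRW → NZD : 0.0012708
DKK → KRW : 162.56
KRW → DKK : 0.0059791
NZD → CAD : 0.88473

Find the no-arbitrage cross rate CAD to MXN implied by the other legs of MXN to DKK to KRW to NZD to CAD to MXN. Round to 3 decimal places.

11.682

Known legs of the cycle: 0.46836 × 162.56 × 0.0012708 × 0.88473 = 0.0856015143960582144
For no arbitrage the full-cycle product must be 1, so the missing rate is 1 / 0.0856015143960582144 ≈ 11.68204.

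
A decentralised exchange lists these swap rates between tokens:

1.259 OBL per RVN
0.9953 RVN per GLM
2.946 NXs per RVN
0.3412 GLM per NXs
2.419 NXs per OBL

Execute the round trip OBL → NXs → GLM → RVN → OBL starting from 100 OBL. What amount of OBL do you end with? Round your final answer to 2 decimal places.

100 OBL × 2.419 = 241.9 NXs
241.9 NXs × 0.3412 = 82.53628 GLM
82.53628 GLM × 0.9953 = 82.148359484 RVN
82.148359484 RVN × 1.259 = 103.424784590356 OBL

103.42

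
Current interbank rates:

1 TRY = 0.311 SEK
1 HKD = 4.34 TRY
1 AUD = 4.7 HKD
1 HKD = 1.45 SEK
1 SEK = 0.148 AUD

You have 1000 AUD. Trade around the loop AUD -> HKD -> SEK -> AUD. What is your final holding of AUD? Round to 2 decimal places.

1000 AUD × 4.7 = 4700 HKD
4700 HKD × 1.45 = 6815 SEK
6815 SEK × 0.148 = 1008.62 AUD

1008.62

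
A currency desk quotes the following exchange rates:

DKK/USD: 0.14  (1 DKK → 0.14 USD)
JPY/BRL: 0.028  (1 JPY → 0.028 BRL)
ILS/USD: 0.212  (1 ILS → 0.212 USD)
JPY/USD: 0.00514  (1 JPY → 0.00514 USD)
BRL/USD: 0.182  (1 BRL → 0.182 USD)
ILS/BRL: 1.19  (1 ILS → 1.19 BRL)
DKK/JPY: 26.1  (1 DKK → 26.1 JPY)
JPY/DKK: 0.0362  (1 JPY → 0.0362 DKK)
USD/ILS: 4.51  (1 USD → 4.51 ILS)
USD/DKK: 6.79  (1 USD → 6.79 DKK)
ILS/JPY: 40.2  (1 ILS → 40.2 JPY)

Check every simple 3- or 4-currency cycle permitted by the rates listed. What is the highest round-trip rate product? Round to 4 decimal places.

0.9768

BRL→USD→ILS→BRL: 0.182 × 4.51 × 1.19 = 0.97678
ILS→JPY→USD→ILS: 40.2 × 0.00514 × 4.51 = 0.93189
BRL→USD→ILS→JPY→BRL: 0.182 × 4.51 × 40.2 × 0.028 = 0.92391
DKK→USD→ILS→JPY→DKK: 0.14 × 4.51 × 40.2 × 0.0362 = 0.91884
DKK→JPY→USD→DKK: 26.1 × 0.00514 × 6.79 = 0.91091
DKK→JPY→BRL→USD→DKK: 26.1 × 0.028 × 0.182 × 6.79 = 0.90311
Maximum is BRL→USD→ILS→BRL at 0.9768; no arbitrage — every cycle loses value.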